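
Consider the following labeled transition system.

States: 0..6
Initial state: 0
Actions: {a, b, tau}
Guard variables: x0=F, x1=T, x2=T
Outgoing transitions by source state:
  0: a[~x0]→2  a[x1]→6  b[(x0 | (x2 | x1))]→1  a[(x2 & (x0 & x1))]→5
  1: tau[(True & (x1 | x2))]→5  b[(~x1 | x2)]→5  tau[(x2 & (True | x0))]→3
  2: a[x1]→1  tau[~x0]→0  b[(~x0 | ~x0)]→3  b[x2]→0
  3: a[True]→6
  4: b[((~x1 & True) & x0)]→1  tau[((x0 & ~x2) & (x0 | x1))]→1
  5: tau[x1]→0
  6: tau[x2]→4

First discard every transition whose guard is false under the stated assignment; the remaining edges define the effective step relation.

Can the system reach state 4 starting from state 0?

Answer: REACHABLE

Trace:
13 transition(s) survive guard evaluation.
depth 0: {0}
depth 1: {1,2,6}  cumulative {0,1,2,6}
depth 2: {3,4,5}  cumulative {0,1,2,3,4,5,6}
Reach set: {0,1,2,3,4,5,6}
witness 4: a·tau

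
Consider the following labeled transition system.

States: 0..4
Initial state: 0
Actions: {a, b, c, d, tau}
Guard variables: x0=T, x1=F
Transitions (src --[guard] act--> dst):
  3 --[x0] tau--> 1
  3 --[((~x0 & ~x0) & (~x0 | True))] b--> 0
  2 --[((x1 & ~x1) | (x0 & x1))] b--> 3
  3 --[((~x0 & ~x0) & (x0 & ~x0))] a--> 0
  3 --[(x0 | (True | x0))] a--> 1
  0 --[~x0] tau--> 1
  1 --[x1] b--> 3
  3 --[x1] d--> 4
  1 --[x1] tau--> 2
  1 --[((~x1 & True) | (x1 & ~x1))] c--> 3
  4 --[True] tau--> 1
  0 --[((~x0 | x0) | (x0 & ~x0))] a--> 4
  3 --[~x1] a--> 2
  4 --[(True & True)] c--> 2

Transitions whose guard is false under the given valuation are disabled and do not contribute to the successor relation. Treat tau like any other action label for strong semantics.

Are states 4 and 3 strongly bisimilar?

Refine partition for ~:
  round 0: {{0,1,2,3,4}}
  round 1: {{0},{1},{2},{3},{4}}
5 equivalence class(es) (converged in 2)
4∈{4}, 3∈{3}

Answer: NOT BISIMILAR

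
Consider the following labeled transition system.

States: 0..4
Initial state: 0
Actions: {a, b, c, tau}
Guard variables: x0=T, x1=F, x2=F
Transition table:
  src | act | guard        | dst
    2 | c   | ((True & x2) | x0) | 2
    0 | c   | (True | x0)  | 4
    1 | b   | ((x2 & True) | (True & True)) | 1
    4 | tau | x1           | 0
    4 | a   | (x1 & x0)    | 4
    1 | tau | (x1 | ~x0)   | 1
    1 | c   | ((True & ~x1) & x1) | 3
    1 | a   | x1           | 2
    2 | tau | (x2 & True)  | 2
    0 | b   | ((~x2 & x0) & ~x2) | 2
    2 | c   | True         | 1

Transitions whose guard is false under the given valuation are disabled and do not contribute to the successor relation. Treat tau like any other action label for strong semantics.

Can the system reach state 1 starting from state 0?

Answer: REACHABLE

Working:
Guard filter leaves 5 enabled edge(s).
Layer 0: {0}
Layer 1: {2,4}  now seen {0,2,4}
Layer 2: {1}  now seen {0,1,2,4}
Reachable = {0,1,2,4}
witness 1: b·c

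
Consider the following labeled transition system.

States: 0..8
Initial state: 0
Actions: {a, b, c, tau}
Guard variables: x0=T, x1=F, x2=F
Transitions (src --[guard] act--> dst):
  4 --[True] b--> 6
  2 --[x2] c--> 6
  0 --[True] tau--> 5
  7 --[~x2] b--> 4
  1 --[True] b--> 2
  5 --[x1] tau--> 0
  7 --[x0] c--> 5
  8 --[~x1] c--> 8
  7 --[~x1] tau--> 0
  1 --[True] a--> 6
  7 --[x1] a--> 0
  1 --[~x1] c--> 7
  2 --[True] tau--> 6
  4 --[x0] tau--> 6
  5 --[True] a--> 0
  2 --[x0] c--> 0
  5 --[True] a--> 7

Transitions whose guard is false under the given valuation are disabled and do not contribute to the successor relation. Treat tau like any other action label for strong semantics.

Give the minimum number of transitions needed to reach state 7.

Layered search for 7:
  depth 0: {0}
  depth 1: {5}
  depth 2: {7}
first hit 7 at d=2 via tau·a

Answer: 2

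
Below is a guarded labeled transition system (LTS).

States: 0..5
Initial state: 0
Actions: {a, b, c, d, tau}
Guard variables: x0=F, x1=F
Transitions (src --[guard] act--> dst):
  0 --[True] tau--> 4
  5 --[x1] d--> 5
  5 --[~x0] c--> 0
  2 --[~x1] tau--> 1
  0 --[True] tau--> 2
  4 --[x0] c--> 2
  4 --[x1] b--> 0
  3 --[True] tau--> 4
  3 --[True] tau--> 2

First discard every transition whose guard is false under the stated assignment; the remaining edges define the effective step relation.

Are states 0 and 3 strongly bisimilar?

Refine partition for ~:
  π0 = {{0,1,2,3,4,5}}
  π1 = {{0,2,3},{1,4},{5}}
  π2 = {{0,3},{1,4},{2},{5}}
Fixed point at round 3; 4 class(es).
class of 0: {0,3}; class of 3: {0,3}

Answer: BISIMILAR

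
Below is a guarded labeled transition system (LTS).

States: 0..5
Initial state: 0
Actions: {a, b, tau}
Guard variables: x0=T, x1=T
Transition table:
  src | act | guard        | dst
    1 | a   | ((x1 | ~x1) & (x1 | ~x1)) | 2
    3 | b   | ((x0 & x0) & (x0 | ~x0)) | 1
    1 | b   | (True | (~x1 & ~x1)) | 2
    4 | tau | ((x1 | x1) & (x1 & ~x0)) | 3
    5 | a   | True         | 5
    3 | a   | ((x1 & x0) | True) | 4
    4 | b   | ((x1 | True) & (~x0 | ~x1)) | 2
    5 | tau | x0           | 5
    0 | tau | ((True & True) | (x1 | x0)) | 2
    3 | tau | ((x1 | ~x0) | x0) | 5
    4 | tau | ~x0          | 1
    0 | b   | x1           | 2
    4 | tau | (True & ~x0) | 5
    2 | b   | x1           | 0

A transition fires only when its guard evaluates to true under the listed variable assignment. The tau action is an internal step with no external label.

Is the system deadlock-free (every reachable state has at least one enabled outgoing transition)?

Answer: DEADLOCK-FREE

Analysis:
Reach set: {0,2}
  0: b→2  tau→2  [2 out]
  2: b→0  [1 out]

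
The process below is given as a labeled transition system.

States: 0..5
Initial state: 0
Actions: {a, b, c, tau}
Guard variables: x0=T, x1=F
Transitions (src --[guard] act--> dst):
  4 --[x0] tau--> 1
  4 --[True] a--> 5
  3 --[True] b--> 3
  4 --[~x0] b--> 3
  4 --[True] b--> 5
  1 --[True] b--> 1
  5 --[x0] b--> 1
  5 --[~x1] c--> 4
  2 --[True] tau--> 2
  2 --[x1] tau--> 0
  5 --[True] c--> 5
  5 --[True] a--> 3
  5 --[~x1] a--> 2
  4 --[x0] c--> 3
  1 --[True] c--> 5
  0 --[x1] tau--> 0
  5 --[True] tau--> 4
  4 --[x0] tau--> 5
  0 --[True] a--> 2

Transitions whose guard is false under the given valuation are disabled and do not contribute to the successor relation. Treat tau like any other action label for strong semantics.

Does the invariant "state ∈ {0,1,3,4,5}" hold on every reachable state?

Safe = {0,1,3,4,5}
Reachable = {0,2}
  0: ✓
  2: outside
counterexample path to 2: a

Answer: INVARIANT VIOLATED at state 2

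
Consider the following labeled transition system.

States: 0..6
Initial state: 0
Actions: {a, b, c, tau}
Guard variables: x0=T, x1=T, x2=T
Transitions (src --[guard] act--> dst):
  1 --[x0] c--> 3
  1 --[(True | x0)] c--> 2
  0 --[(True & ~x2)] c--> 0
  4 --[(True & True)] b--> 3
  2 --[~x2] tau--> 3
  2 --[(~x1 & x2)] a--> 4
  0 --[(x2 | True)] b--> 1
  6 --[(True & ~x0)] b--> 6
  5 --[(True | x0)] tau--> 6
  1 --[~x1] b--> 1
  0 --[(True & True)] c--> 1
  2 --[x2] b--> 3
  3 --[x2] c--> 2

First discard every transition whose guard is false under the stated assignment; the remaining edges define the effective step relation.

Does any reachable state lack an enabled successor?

Answer: DEADLOCK-FREE

Analysis:
R = {0,1,2,3}
  0: b→1  c→1  [deg 2]
  1: c→2  c→3  [deg 2]
  2: b→3  [deg 1]
  3: c→2  [deg 1]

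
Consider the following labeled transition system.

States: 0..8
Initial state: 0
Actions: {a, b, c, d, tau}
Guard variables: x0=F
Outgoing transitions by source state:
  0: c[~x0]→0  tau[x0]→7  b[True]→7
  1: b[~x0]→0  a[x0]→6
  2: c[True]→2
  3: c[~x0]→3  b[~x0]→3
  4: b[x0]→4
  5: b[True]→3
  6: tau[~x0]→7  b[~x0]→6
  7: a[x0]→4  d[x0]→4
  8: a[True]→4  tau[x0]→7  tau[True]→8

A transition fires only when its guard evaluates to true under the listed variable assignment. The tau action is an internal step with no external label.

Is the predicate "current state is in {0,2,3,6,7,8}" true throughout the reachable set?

Answer: INVARIANT HOLDS

Trace:
Allowed set {0,2,3,6,7,8}
Reachable = {0,7}
  0: ✓
  7: ✓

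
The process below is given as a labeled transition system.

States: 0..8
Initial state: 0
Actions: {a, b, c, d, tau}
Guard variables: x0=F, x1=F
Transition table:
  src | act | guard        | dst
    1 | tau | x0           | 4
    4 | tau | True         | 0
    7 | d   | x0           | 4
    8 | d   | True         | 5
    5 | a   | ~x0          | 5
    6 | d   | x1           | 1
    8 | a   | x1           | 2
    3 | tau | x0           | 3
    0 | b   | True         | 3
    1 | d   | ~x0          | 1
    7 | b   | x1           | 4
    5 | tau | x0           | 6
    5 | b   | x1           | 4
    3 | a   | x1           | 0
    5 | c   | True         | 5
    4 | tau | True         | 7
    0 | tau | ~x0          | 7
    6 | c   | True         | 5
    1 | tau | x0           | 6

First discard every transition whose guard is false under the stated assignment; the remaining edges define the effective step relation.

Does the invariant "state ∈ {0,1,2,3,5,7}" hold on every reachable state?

Answer: INVARIANT HOLDS

Trace:
Allowed set {0,1,2,3,5,7}
Reachable = {0,3,7}
  0: ✓
  3: ✓
  7: ✓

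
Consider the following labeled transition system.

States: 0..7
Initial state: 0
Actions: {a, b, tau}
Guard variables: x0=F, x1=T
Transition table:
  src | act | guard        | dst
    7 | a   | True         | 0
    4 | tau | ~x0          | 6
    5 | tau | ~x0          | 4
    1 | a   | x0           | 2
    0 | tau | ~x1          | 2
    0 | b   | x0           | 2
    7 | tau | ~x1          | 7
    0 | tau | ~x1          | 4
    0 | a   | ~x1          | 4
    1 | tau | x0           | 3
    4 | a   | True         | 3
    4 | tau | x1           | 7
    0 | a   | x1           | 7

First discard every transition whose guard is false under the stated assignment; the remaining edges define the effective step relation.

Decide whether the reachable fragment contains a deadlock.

Answer: DEADLOCK-FREE

Analysis:
R = {0,7}
  0: a→7  [1 out]
  7: a→0  [1 out]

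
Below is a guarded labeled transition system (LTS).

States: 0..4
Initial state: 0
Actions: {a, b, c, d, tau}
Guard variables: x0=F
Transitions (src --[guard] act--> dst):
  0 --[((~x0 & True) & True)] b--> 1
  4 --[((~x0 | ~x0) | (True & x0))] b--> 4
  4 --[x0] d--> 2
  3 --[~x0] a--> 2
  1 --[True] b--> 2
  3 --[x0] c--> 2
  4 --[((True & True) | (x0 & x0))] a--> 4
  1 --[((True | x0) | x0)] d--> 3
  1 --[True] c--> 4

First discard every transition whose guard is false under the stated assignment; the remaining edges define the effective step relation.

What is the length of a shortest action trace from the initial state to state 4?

Answer: 2

Trace:
BFS to 4:
  Layer 0: {0}
  Layer 1: {1}
  Layer 2: {2,3,4}
depth(4)=2, e.g. b·c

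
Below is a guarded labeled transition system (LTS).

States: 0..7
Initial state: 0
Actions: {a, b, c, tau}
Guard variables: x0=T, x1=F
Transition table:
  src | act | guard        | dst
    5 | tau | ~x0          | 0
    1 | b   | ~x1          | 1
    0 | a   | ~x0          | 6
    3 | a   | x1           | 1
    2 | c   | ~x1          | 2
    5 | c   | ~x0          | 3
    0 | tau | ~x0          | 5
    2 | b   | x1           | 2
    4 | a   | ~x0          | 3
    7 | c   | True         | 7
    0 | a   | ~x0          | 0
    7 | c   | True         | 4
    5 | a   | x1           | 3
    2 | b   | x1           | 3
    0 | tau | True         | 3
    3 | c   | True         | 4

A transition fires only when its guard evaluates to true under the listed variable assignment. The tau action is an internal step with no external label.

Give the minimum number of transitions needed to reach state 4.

Breadth-first toward 4:
  L0 = {0}
  L1 = {3}
  L2 = {4}
4 enters at depth 2; path tau·c

Answer: 2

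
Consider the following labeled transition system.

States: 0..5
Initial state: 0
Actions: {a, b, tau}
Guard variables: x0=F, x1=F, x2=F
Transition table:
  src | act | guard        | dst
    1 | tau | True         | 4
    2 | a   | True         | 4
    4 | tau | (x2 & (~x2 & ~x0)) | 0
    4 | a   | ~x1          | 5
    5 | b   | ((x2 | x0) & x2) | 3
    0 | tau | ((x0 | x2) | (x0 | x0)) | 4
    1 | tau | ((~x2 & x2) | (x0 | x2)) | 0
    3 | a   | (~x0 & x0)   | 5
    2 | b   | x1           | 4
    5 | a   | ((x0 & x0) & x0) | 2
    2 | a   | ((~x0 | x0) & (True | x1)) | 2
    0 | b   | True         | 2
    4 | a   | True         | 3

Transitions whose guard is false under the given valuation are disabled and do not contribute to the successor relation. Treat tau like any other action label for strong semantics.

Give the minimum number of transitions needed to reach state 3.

Answer: 3

Trace:
BFS to 3:
  depth 0: {0}
  depth 1: {2}
  depth 2: {4}
  depth 3: {3,5}
first hit 3 at d=3 via b·a·a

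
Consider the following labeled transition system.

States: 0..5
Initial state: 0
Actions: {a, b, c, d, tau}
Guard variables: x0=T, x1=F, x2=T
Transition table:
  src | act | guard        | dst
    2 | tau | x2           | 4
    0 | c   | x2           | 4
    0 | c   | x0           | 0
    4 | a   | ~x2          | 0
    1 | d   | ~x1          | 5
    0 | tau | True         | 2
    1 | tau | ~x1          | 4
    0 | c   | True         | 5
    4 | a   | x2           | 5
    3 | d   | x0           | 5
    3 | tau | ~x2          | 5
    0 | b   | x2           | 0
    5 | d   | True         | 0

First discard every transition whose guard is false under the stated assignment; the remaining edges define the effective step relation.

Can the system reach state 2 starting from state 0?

11 transition(s) survive guard evaluation.
depth 0: {0}
depth 1: {2,4,5}  now seen {0,2,4,5}
Reachable = {0,2,4,5}
Path to 2: tau

Answer: REACHABLE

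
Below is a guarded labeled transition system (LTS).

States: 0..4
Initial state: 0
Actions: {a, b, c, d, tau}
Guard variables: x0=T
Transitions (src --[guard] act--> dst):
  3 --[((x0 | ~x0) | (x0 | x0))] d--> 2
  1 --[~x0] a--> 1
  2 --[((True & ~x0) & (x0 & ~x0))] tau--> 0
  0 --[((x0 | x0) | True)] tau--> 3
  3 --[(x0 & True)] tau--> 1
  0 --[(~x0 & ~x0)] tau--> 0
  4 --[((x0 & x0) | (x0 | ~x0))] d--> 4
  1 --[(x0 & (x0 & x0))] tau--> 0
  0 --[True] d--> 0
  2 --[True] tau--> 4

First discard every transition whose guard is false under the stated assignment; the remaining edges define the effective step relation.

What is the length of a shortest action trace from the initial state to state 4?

Answer: 3

Analysis:
Layered search for 4:
  Layer 0: {0}
  Layer 1: {3}
  Layer 2: {1,2}
  Layer 3: {4}
first hit 4 at d=3 via tau·d·tau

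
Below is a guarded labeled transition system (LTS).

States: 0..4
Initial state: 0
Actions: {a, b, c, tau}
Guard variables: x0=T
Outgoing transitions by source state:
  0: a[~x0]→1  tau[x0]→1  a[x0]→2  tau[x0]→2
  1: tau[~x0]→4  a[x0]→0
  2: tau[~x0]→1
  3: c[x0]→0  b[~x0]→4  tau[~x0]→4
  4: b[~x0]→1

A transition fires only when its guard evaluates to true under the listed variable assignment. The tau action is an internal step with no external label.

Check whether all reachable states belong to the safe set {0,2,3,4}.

Answer: INVARIANT VIOLATED at state 1

Analysis:
Safe = {0,2,3,4}
Reachable = {0,1,2}
  0: safe
  1: VIOLATES
  2: safe
reach 1 via tau — violates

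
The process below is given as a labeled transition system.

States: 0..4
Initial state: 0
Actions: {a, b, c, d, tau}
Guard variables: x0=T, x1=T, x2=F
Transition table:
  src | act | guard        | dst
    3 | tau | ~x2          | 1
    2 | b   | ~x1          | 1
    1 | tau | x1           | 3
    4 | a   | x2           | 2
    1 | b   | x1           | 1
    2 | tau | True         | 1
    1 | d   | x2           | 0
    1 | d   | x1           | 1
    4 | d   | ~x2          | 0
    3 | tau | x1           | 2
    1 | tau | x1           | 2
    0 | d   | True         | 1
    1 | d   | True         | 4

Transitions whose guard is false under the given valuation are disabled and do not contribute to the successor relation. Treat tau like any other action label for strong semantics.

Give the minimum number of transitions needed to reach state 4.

BFS to 4:
  Layer 0: {0}
  Layer 1: {1}
  Layer 2: {2,3,4}
first hit 4 at d=2 via d·d

Answer: 2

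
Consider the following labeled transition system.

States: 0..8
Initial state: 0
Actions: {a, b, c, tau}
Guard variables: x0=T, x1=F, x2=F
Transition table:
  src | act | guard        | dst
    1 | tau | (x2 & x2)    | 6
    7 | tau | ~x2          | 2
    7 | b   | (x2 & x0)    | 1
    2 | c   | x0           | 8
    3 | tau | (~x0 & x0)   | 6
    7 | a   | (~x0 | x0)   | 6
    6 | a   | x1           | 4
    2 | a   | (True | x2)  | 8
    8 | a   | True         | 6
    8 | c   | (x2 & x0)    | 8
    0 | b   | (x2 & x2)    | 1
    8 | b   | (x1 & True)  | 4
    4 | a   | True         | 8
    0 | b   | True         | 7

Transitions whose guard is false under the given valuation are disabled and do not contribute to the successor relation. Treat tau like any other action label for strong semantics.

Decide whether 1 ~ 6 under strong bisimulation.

Bisimulation quotient by refinement:
  round 0: {{0,1,2,3,4,5,6,7,8}}
  round 1: {{0},{1,3,5,6},{2},{4,8},{7}}
  round 2: {{0},{1,3,5,6},{2},{4},{7},{8}}
6 equivalence class(es) (converged in 3)
[1]={1,3,5,6}  [6]={1,3,5,6}

Answer: BISIMILAR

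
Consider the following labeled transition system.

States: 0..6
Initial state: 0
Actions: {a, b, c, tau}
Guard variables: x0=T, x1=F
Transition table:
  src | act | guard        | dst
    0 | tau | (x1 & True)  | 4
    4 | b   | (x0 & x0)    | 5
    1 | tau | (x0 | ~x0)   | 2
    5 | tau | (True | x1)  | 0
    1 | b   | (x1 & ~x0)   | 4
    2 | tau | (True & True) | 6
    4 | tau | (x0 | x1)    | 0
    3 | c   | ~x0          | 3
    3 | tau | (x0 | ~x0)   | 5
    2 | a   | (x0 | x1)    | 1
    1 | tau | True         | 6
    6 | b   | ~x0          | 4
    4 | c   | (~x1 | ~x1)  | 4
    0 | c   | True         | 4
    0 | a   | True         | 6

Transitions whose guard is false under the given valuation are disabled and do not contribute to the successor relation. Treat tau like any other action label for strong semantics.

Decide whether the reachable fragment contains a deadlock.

Answer: DEADLOCK at state 6

Working:
R = {0,4,5,6}
  0: a→6  c→4  [deg 2]
  4: b→5  c→4  tau→0  [deg 3]
  5: tau→0  [deg 1]
  6: ∅  [deadlock]
Path to 6: a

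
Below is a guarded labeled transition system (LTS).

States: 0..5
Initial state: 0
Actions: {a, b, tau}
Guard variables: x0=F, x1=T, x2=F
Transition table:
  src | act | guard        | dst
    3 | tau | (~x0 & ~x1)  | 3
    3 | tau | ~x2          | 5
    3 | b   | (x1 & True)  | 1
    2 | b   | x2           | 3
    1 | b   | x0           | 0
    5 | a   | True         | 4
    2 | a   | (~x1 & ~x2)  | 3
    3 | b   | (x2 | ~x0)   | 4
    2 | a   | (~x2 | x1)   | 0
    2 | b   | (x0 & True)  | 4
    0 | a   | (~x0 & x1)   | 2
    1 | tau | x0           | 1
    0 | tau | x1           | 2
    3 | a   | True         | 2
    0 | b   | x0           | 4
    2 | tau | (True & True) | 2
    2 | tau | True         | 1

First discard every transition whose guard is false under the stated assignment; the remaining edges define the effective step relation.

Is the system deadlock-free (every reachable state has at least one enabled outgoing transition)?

Answer: DEADLOCK at state 1

Trace:
Reach set: {0,1,2}
  0: a→2  tau→2  [deg 2]
  1: ∅  [STUCK]
  2: a→0  tau→1  tau→2  [deg 3]
Path to 1: a·tau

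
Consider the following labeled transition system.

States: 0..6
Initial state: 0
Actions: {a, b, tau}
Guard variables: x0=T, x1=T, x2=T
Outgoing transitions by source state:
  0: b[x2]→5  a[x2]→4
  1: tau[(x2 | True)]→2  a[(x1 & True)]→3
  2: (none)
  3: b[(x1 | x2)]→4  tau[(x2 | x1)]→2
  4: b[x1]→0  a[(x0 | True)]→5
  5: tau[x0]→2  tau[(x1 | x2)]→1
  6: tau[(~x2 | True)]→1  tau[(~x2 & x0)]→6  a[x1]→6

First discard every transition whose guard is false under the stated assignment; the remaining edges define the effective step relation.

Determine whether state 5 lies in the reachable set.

After dropping false guards: 12 live edges.
L0 = {0}
L1 = {4,5}  now seen {0,4,5}
L2 = {1,2}  now seen {0,1,2,4,5}
L3 = {3}  now seen {0,1,2,3,4,5}
Reach set: {0,1,2,3,4,5}
witness 5: b

Answer: REACHABLE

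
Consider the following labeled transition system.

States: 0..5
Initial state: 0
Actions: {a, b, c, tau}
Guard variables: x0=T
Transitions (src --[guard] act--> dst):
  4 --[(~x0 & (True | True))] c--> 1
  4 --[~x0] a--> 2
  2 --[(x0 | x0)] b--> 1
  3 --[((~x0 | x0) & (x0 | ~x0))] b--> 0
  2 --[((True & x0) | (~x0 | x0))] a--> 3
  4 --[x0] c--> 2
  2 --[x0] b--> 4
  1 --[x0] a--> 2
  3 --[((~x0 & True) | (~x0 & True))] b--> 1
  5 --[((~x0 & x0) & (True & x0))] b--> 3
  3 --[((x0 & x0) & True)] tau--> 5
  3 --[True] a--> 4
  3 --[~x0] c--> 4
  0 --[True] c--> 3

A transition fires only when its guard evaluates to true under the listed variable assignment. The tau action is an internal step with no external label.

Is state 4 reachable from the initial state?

Answer: REACHABLE

Trace:
After dropping false guards: 9 live edges.
depth 0: {0}
depth 1: {3}  total {0,3}
depth 2: {4,5}  total {0,3,4,5}
depth 3: {2}  total {0,2,3,4,5}
depth 4: {1}  total {0,1,2,3,4,5}
R = {0,1,2,3,4,5}
Path to 4: c·a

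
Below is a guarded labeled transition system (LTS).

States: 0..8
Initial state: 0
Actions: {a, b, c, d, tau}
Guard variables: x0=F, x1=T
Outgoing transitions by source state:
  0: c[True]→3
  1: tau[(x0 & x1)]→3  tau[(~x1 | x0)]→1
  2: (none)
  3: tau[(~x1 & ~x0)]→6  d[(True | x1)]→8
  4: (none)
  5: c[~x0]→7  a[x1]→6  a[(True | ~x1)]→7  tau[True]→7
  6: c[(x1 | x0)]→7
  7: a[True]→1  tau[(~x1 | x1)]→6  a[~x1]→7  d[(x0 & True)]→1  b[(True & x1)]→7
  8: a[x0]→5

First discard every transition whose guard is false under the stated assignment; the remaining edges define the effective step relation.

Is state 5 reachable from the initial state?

Answer: UNREACHABLE

Trace:
Guard filter leaves 10 enabled edge(s).
L0 = {0}
L1 = {3}  total {0,3}
L2 = {8}  total {0,3,8}
Reachable = {0,3,8}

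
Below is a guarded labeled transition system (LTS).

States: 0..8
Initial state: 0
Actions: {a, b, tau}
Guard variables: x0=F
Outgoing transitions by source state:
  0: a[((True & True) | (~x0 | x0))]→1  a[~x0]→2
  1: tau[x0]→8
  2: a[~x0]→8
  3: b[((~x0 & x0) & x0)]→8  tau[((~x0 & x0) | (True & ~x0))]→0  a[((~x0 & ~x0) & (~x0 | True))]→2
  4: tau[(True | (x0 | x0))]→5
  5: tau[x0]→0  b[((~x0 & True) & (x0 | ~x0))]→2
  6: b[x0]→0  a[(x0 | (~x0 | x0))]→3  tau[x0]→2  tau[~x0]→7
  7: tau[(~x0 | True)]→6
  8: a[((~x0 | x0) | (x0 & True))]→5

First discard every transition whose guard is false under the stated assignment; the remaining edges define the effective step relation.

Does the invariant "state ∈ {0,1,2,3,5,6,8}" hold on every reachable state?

Answer: INVARIANT HOLDS

Trace:
Allowed set {0,1,2,3,5,6,8}
Reach set: {0,1,2,5,8}
  0: ok
  1: ok
  2: ok
  5: ok
  8: ok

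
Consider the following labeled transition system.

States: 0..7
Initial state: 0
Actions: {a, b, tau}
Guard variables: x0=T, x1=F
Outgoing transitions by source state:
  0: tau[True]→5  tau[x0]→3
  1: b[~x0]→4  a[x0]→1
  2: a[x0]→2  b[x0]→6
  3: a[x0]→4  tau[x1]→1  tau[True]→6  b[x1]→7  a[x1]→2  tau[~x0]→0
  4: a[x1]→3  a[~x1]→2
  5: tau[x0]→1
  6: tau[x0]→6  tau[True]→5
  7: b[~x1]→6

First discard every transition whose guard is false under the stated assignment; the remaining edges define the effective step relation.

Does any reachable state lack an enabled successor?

R = {0,1,2,3,4,5,6}
  0: tau→3  tau→5  [2 out]
  1: a→1  [1 out]
  2: a→2  b→6  [2 out]
  3: a→4  tau→6  [2 out]
  4: a→2  [1 out]
  5: tau→1  [1 out]
  6: tau→5  tau→6  [2 out]

Answer: DEADLOCK-FREE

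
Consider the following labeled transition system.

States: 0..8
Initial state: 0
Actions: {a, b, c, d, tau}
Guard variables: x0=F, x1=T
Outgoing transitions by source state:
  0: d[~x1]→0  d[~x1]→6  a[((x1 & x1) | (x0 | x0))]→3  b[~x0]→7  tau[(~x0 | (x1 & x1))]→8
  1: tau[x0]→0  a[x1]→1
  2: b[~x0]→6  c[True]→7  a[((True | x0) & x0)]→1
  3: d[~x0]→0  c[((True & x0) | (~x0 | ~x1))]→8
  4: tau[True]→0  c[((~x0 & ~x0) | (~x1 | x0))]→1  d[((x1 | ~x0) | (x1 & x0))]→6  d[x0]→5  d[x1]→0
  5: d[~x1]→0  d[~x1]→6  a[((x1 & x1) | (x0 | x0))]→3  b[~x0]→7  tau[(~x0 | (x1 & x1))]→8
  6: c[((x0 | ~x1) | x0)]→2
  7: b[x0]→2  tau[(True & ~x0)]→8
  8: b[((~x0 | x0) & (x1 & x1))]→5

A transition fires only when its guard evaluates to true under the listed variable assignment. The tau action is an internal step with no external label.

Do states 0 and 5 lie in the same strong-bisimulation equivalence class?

Answer: BISIMILAR

Trace:
Bisimulation quotient by refinement:
  round 0: {{0,1,2,3,4,5,6,7,8}}
  round 1: {{0,5},{1},{2},{3},{4},{6},{7},{8}}
stable after 2 split(s): 8 block(s)
[0]={0,5}  [5]={0,5}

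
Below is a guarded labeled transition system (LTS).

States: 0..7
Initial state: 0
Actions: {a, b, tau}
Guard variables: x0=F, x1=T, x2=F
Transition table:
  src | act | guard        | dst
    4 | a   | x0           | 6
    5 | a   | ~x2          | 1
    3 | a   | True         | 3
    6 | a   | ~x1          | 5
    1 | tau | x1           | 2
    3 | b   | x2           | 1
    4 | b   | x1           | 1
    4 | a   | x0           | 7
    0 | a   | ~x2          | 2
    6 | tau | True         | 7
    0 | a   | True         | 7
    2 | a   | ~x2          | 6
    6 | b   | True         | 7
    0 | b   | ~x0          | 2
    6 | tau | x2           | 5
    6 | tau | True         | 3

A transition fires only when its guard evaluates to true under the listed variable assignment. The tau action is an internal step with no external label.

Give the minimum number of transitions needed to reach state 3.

Answer: 3

Working:
Layered search for 3:
  L0 = {0}
  L1 = {2,7}
  L2 = {6}
  L3 = {3}
depth(3)=3, e.g. a·a·tau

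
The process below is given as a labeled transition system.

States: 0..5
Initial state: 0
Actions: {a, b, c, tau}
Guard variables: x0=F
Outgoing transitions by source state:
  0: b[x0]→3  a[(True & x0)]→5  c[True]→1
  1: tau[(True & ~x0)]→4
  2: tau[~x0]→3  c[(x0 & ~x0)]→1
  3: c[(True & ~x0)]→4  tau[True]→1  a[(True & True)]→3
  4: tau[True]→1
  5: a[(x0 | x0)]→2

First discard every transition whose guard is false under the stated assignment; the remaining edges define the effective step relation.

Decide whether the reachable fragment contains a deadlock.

Reachable = {0,1,4}
  0: c→1  [deg 1]
  1: tau→4  [deg 1]
  4: tau→1  [deg 1]

Answer: DEADLOCK-FREE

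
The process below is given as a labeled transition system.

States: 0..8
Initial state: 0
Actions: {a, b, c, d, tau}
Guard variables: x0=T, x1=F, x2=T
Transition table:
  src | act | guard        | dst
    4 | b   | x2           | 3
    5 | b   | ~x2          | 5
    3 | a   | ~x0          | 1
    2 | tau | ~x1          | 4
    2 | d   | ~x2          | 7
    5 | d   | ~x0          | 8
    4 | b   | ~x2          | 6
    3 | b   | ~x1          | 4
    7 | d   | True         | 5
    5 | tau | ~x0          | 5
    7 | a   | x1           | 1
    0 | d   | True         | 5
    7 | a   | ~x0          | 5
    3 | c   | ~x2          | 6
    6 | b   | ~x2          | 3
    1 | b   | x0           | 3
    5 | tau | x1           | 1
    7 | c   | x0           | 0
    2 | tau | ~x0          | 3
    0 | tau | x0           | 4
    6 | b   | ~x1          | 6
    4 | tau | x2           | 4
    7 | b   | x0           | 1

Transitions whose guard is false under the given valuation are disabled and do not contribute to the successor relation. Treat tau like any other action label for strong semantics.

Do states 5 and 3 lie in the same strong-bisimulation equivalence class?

Refine partition for ~:
  π0 = {{0,1,2,3,4,5,6,7,8}}
  π1 = {{0},{1,3,6},{2},{4},{5,8},{7}}
  π2 = {{0},{1,6},{2},{3},{4},{5,8},{7}}
  π3 = {{0},{1},{2},{3},{4},{5,8},{6},{7}}
Fixed point at round 4; 8 class(es).
[5]={5,8}  [3]={3}

Answer: NOT BISIMILAR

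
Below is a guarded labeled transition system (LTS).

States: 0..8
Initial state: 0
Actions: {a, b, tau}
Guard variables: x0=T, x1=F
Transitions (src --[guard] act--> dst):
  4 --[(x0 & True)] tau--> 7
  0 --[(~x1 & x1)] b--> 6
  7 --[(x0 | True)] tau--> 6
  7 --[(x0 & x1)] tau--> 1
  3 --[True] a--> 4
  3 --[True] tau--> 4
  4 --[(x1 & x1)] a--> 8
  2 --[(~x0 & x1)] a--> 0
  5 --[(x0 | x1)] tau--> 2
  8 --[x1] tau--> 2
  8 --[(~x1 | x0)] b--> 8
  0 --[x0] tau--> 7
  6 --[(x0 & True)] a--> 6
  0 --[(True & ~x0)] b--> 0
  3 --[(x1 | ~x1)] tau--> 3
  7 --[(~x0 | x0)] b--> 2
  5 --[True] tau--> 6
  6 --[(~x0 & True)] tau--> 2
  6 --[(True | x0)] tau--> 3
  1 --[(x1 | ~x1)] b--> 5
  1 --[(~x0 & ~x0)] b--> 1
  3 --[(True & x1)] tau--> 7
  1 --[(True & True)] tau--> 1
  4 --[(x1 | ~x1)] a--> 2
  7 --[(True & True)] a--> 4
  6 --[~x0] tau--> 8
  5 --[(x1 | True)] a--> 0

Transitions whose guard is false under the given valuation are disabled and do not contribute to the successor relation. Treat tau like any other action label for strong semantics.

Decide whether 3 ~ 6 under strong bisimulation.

Compute ~ classes (split until stable):
  π0 = {{0,1,2,3,4,5,6,7,8}}
  π1 = {{0},{1},{2},{3,4,5,6},{7},{8}}
  π2 = {{0},{1},{2},{3,6},{4},{5},{7},{8}}
  π3 = {{0},{1},{2},{3},{4},{5},{6},{7},{8}}
Fixed point at round 4; 9 class(es).
class of 3: {3}; class of 6: {6}

Answer: NOT BISIMILAR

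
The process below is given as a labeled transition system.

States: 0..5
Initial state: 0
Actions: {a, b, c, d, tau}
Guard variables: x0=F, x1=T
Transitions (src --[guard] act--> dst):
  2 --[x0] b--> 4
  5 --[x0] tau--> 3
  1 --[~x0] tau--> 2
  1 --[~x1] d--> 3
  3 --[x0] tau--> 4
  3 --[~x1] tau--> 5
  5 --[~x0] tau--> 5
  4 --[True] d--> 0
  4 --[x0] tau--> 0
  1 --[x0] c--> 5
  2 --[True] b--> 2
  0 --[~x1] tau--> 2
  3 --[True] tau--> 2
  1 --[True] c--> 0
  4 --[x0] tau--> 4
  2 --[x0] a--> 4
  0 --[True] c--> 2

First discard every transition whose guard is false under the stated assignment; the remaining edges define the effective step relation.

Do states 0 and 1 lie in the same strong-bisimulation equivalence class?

Compute ~ classes (split until stable):
  P[0] = {{0,1,2,3,4,5}}
  P[1] = {{0},{1},{2},{3,5},{4}}
  P[2] = {{0},{1},{2},{3},{4},{5}}
stable after 3 split(s): 6 block(s)
0∈{0}, 1∈{1}

Answer: NOT BISIMILAR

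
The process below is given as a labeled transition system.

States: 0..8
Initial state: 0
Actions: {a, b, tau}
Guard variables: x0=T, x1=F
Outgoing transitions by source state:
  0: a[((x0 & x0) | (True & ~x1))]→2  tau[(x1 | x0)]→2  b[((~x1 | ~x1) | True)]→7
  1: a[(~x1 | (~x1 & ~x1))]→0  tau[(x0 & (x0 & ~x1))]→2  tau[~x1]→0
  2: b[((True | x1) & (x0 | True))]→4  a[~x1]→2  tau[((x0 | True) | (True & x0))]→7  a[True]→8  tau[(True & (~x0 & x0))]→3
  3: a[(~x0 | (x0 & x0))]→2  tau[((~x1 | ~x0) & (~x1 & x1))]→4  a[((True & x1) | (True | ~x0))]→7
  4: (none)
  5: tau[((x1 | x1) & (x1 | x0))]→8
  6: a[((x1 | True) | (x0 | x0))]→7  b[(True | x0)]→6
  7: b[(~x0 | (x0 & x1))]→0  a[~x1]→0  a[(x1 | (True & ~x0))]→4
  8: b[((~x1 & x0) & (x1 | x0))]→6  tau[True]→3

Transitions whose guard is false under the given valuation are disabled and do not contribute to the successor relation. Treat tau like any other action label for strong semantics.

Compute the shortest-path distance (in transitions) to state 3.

Layered search for 3:
  Layer 0: {0}
  Layer 1: {2,7}
  Layer 2: {4,8}
  Layer 3: {3,6}
3 enters at depth 3; path a·a·tau

Answer: 3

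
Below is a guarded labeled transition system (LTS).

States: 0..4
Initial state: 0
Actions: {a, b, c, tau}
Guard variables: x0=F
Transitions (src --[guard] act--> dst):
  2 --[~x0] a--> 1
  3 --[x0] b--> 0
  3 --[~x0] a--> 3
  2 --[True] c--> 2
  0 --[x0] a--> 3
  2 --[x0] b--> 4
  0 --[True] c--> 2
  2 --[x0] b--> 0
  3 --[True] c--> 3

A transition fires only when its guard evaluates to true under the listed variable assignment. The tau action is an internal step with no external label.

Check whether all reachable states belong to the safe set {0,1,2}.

Allowed set {0,1,2}
Reachable = {0,1,2}
  0: safe
  1: safe
  2: safe

Answer: INVARIANT HOLDS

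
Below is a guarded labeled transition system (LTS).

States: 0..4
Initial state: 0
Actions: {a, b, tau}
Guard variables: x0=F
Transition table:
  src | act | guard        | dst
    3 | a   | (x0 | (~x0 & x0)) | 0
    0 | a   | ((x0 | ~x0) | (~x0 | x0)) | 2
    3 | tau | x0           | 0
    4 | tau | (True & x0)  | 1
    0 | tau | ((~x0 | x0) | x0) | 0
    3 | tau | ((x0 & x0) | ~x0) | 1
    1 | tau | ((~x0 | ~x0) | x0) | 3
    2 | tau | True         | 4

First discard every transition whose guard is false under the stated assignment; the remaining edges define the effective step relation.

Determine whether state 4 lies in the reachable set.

5 transition(s) survive guard evaluation.
L0 = {0}
L1 = {2}  total {0,2}
L2 = {4}  total {0,2,4}
Reach set: {0,2,4}
witness 4: a·tau

Answer: REACHABLE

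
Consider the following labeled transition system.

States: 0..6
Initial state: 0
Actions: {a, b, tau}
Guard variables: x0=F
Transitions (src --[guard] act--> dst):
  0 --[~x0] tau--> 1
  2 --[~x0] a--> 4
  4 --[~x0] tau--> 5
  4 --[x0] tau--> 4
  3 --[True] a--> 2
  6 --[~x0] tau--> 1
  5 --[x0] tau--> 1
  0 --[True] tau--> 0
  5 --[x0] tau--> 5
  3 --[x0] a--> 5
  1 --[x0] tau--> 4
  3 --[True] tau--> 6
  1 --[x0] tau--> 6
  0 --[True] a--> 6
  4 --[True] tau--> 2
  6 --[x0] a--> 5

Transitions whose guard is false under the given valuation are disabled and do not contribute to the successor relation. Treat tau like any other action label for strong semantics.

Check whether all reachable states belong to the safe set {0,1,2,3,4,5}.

Answer: INVARIANT VIOLATED at state 6

Trace:
Allowed set {0,1,2,3,4,5}
R = {0,1,6}
  0: ✓
  1: ✓
  6: ✗ unsafe
reach 6 via a — violates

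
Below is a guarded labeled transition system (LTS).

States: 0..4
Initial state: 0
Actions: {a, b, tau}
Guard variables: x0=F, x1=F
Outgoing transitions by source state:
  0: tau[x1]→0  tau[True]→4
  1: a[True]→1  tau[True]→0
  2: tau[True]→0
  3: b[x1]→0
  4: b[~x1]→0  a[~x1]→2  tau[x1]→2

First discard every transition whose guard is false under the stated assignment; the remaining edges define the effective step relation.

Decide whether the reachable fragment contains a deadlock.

Reach set: {0,2,4}
  0: tau→4  [1 out]
  2: tau→0  [1 out]
  4: a→2  b→0  [2 out]

Answer: DEADLOCK-FREE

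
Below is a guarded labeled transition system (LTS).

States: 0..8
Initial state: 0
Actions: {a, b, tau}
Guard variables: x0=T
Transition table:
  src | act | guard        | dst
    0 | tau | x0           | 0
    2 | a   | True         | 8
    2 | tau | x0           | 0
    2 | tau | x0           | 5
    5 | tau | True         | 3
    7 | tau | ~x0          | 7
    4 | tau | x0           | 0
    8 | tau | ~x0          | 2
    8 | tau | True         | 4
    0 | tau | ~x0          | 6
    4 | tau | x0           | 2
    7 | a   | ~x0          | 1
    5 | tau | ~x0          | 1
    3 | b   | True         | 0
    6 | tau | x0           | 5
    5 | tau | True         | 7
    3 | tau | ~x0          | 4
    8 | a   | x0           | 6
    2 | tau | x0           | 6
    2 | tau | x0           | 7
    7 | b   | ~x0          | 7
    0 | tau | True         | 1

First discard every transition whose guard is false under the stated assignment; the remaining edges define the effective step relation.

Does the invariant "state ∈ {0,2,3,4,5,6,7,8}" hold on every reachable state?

Answer: INVARIANT VIOLATED at state 1

Trace:
Inv-set: {0,2,3,4,5,6,7,8}
Reachable = {0,1}
  0: safe
  1: VIOLATES
witness against invariant: tau → 1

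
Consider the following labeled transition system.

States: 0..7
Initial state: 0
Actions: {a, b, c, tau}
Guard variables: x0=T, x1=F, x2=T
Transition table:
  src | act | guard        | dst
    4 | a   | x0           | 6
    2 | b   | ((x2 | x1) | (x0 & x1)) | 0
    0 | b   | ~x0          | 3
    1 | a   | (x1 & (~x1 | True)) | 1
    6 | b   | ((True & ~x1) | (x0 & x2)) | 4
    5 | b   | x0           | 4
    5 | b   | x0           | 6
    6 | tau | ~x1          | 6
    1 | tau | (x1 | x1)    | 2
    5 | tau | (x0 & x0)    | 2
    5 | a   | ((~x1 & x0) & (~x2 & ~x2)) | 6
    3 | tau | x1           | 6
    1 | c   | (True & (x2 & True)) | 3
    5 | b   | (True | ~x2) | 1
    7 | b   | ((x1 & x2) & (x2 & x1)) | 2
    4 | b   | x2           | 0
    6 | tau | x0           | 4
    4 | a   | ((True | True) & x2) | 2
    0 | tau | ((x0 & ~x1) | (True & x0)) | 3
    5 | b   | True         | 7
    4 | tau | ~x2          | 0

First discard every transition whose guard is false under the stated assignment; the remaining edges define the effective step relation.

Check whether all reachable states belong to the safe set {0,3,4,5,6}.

Answer: INVARIANT HOLDS

Trace:
Safe = {0,3,4,5,6}
Reach set: {0,3}
  0: ✓
  3: ✓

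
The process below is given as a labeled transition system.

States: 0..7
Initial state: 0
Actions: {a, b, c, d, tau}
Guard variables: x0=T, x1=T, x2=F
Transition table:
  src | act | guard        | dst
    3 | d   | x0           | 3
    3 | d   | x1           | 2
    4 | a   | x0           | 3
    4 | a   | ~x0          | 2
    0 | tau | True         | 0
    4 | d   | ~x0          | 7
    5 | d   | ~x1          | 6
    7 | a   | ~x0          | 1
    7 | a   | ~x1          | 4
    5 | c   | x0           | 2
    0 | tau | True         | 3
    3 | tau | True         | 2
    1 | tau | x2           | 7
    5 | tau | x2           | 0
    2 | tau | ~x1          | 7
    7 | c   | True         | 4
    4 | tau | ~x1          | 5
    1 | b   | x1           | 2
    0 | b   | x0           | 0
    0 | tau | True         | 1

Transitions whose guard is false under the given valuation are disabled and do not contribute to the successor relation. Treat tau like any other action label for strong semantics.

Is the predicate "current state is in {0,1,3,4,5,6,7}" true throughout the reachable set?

Answer: INVARIANT VIOLATED at state 2

Analysis:
Inv-set: {0,1,3,4,5,6,7}
Reach set: {0,1,2,3}
  0: safe
  1: safe
  2: ✗ unsafe
  3: safe
reach 2 via tau·b — violates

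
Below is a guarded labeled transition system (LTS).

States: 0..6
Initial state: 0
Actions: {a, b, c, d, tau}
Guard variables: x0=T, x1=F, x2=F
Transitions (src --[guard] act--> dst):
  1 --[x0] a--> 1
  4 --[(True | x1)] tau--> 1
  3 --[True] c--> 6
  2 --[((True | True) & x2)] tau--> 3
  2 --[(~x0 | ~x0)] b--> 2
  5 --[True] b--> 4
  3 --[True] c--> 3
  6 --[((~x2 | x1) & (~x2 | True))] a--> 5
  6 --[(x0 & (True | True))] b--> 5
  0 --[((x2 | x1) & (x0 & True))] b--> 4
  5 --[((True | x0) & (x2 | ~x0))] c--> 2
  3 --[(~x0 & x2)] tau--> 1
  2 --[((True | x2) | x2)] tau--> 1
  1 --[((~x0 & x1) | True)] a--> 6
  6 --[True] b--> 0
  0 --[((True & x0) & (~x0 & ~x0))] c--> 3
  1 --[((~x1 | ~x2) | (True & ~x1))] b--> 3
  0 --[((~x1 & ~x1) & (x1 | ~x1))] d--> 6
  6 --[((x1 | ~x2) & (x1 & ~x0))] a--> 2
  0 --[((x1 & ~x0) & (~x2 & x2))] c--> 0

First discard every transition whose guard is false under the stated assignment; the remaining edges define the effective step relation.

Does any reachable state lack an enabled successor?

Reach set: {0,1,3,4,5,6}
  0: d→6  [deg 1]
  1: a→1  a→6  b→3  [deg 3]
  3: c→3  c→6  [deg 2]
  4: tau→1  [deg 1]
  5: b→4  [deg 1]
  6: a→5  b→0  b→5  [deg 3]

Answer: DEADLOCK-FREE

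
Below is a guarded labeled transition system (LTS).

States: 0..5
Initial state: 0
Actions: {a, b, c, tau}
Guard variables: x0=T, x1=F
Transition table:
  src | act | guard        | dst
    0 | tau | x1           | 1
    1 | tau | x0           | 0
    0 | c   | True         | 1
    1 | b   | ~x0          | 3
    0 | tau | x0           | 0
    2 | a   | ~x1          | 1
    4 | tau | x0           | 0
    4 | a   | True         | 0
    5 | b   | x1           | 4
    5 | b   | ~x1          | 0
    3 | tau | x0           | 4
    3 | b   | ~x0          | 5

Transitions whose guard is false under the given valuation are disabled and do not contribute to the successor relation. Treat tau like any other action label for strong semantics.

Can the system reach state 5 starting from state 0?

After dropping false guards: 8 live edges.
L0 = {0}
L1 = {1}  cumulative {0,1}
Reach set: {0,1}

Answer: UNREACHABLE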